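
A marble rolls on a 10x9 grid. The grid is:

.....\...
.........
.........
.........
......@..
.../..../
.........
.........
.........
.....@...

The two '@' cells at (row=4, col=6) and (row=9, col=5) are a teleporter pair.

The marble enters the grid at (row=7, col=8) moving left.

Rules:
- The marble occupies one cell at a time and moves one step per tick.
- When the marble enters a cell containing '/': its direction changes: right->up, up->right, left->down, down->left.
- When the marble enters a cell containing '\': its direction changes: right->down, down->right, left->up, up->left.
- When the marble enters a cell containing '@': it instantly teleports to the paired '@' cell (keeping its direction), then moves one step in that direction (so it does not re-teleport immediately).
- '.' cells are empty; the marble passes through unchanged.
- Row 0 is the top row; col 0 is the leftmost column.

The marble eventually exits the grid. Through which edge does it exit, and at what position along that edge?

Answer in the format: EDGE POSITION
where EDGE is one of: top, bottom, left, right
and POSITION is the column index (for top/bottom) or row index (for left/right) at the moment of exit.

Step 1: enter (7,8), '.' pass, move left to (7,7)
Step 2: enter (7,7), '.' pass, move left to (7,6)
Step 3: enter (7,6), '.' pass, move left to (7,5)
Step 4: enter (7,5), '.' pass, move left to (7,4)
Step 5: enter (7,4), '.' pass, move left to (7,3)
Step 6: enter (7,3), '.' pass, move left to (7,2)
Step 7: enter (7,2), '.' pass, move left to (7,1)
Step 8: enter (7,1), '.' pass, move left to (7,0)
Step 9: enter (7,0), '.' pass, move left to (7,-1)
Step 10: at (7,-1) — EXIT via left edge, pos 7

Answer: left 7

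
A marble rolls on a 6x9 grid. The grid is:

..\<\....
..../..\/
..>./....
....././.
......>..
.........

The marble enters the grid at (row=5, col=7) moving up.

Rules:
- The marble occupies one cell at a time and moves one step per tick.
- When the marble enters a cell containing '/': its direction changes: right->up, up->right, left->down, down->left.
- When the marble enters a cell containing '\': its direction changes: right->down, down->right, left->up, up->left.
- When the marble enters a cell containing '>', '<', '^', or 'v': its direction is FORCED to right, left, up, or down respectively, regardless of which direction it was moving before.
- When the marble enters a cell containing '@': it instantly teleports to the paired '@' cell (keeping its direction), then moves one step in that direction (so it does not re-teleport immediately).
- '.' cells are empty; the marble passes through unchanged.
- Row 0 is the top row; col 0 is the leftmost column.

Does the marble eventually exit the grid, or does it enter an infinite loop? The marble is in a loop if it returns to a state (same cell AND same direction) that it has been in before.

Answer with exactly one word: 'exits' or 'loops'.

Answer: exits

Derivation:
Step 1: enter (5,7), '.' pass, move up to (4,7)
Step 2: enter (4,7), '.' pass, move up to (3,7)
Step 3: enter (3,7), '/' deflects up->right, move right to (3,8)
Step 4: enter (3,8), '.' pass, move right to (3,9)
Step 5: at (3,9) — EXIT via right edge, pos 3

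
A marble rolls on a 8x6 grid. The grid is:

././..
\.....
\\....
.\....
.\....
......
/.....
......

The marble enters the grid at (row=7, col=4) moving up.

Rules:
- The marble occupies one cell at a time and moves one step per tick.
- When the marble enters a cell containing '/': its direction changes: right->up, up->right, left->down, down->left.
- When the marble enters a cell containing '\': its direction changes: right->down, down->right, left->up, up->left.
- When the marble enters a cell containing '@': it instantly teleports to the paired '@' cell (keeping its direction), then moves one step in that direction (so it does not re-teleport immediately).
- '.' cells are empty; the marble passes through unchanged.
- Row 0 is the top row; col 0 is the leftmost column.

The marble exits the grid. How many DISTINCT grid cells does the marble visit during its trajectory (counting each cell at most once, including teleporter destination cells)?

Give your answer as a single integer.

Step 1: enter (7,4), '.' pass, move up to (6,4)
Step 2: enter (6,4), '.' pass, move up to (5,4)
Step 3: enter (5,4), '.' pass, move up to (4,4)
Step 4: enter (4,4), '.' pass, move up to (3,4)
Step 5: enter (3,4), '.' pass, move up to (2,4)
Step 6: enter (2,4), '.' pass, move up to (1,4)
Step 7: enter (1,4), '.' pass, move up to (0,4)
Step 8: enter (0,4), '.' pass, move up to (-1,4)
Step 9: at (-1,4) — EXIT via top edge, pos 4
Distinct cells visited: 8 (path length 8)

Answer: 8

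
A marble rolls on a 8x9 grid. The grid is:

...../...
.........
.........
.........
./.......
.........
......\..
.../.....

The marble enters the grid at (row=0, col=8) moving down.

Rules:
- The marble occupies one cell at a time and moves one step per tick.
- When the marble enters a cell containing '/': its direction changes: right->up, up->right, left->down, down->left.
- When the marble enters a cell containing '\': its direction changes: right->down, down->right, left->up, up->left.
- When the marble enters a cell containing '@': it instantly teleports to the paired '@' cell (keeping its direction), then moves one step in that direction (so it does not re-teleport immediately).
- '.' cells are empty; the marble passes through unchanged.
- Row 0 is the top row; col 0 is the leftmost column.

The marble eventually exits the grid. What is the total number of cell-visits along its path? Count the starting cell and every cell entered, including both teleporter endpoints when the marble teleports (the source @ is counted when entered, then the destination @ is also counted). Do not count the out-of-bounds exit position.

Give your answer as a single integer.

Answer: 8

Derivation:
Step 1: enter (0,8), '.' pass, move down to (1,8)
Step 2: enter (1,8), '.' pass, move down to (2,8)
Step 3: enter (2,8), '.' pass, move down to (3,8)
Step 4: enter (3,8), '.' pass, move down to (4,8)
Step 5: enter (4,8), '.' pass, move down to (5,8)
Step 6: enter (5,8), '.' pass, move down to (6,8)
Step 7: enter (6,8), '.' pass, move down to (7,8)
Step 8: enter (7,8), '.' pass, move down to (8,8)
Step 9: at (8,8) — EXIT via bottom edge, pos 8
Path length (cell visits): 8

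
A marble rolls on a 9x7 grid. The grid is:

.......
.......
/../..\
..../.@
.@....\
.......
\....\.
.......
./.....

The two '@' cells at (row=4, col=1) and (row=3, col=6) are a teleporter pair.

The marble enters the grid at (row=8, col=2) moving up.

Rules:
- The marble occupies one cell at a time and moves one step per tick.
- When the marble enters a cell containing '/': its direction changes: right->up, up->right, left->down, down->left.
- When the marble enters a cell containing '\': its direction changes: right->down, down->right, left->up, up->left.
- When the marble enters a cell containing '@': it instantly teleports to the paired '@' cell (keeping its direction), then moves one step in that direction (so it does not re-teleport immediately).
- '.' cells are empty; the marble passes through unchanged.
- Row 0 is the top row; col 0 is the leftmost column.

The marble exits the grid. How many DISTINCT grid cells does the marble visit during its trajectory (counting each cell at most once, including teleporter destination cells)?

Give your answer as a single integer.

Answer: 9

Derivation:
Step 1: enter (8,2), '.' pass, move up to (7,2)
Step 2: enter (7,2), '.' pass, move up to (6,2)
Step 3: enter (6,2), '.' pass, move up to (5,2)
Step 4: enter (5,2), '.' pass, move up to (4,2)
Step 5: enter (4,2), '.' pass, move up to (3,2)
Step 6: enter (3,2), '.' pass, move up to (2,2)
Step 7: enter (2,2), '.' pass, move up to (1,2)
Step 8: enter (1,2), '.' pass, move up to (0,2)
Step 9: enter (0,2), '.' pass, move up to (-1,2)
Step 10: at (-1,2) — EXIT via top edge, pos 2
Distinct cells visited: 9 (path length 9)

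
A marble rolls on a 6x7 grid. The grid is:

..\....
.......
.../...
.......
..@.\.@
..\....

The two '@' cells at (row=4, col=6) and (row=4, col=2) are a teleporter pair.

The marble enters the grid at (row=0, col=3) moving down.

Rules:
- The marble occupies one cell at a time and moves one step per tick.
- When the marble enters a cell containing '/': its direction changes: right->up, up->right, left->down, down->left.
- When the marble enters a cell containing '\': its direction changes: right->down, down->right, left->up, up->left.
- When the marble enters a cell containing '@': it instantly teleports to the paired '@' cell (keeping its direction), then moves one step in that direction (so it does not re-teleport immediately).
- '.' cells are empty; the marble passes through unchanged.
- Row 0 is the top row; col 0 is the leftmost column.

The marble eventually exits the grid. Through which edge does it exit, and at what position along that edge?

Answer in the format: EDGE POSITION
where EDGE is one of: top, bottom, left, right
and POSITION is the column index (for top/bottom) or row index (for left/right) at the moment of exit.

Step 1: enter (0,3), '.' pass, move down to (1,3)
Step 2: enter (1,3), '.' pass, move down to (2,3)
Step 3: enter (2,3), '/' deflects down->left, move left to (2,2)
Step 4: enter (2,2), '.' pass, move left to (2,1)
Step 5: enter (2,1), '.' pass, move left to (2,0)
Step 6: enter (2,0), '.' pass, move left to (2,-1)
Step 7: at (2,-1) — EXIT via left edge, pos 2

Answer: left 2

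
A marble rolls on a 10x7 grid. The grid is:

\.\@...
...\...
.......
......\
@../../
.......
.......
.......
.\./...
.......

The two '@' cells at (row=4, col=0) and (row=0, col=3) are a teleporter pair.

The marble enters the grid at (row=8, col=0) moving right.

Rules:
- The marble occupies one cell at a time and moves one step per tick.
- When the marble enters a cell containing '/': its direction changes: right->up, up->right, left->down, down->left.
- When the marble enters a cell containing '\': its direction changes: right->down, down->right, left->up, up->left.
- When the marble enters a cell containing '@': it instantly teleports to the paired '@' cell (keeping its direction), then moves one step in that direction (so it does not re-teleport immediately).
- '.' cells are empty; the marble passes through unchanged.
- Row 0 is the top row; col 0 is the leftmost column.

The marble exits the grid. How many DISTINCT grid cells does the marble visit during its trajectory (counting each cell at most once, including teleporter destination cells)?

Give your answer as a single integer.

Step 1: enter (8,0), '.' pass, move right to (8,1)
Step 2: enter (8,1), '\' deflects right->down, move down to (9,1)
Step 3: enter (9,1), '.' pass, move down to (10,1)
Step 4: at (10,1) — EXIT via bottom edge, pos 1
Distinct cells visited: 3 (path length 3)

Answer: 3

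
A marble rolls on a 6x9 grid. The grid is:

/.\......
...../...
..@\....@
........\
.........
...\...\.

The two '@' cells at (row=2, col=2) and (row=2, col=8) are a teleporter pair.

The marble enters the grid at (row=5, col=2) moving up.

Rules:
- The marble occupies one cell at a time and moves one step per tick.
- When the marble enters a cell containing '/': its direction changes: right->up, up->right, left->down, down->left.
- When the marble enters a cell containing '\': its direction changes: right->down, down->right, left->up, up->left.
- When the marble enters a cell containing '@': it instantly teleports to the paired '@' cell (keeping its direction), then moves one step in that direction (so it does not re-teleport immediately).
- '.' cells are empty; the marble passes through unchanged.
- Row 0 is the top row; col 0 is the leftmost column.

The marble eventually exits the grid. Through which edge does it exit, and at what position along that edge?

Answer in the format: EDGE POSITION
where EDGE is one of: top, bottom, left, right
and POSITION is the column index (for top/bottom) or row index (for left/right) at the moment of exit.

Step 1: enter (5,2), '.' pass, move up to (4,2)
Step 2: enter (4,2), '.' pass, move up to (3,2)
Step 3: enter (3,2), '.' pass, move up to (2,2)
Step 4: enter (2,2), '@' teleport (2,2)->(2,8), also enter (2,8), move up to (1,8)
Step 5: enter (1,8), '.' pass, move up to (0,8)
Step 6: enter (0,8), '.' pass, move up to (-1,8)
Step 7: at (-1,8) — EXIT via top edge, pos 8

Answer: top 8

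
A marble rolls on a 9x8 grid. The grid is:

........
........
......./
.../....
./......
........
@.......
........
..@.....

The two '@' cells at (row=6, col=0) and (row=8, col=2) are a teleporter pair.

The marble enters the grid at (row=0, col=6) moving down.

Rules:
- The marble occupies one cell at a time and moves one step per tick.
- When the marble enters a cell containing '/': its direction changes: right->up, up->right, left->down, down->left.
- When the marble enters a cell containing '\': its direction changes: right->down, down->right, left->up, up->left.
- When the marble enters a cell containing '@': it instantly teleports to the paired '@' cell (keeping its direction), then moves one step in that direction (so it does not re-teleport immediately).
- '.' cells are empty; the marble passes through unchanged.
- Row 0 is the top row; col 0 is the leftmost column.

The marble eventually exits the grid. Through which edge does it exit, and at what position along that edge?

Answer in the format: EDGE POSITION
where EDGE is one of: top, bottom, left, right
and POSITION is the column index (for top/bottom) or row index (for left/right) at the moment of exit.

Step 1: enter (0,6), '.' pass, move down to (1,6)
Step 2: enter (1,6), '.' pass, move down to (2,6)
Step 3: enter (2,6), '.' pass, move down to (3,6)
Step 4: enter (3,6), '.' pass, move down to (4,6)
Step 5: enter (4,6), '.' pass, move down to (5,6)
Step 6: enter (5,6), '.' pass, move down to (6,6)
Step 7: enter (6,6), '.' pass, move down to (7,6)
Step 8: enter (7,6), '.' pass, move down to (8,6)
Step 9: enter (8,6), '.' pass, move down to (9,6)
Step 10: at (9,6) — EXIT via bottom edge, pos 6

Answer: bottom 6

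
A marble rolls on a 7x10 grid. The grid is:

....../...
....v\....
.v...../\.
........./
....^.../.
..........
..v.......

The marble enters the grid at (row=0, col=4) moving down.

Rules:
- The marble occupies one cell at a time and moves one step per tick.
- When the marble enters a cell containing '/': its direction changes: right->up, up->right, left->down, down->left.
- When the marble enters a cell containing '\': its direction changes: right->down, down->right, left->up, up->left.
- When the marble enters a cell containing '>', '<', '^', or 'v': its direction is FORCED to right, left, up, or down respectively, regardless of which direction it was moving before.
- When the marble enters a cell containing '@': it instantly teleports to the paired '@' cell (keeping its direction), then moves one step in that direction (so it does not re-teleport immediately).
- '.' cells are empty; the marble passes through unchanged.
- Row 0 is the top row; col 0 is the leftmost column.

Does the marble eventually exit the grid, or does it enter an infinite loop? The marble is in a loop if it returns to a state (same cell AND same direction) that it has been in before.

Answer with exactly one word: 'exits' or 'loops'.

Step 1: enter (0,4), '.' pass, move down to (1,4)
Step 2: enter (1,4), 'v' forces down->down, move down to (2,4)
Step 3: enter (2,4), '.' pass, move down to (3,4)
Step 4: enter (3,4), '.' pass, move down to (4,4)
Step 5: enter (4,4), '^' forces down->up, move up to (3,4)
Step 6: enter (3,4), '.' pass, move up to (2,4)
Step 7: enter (2,4), '.' pass, move up to (1,4)
Step 8: enter (1,4), 'v' forces up->down, move down to (2,4)
Step 9: at (2,4) dir=down — LOOP DETECTED (seen before)

Answer: loops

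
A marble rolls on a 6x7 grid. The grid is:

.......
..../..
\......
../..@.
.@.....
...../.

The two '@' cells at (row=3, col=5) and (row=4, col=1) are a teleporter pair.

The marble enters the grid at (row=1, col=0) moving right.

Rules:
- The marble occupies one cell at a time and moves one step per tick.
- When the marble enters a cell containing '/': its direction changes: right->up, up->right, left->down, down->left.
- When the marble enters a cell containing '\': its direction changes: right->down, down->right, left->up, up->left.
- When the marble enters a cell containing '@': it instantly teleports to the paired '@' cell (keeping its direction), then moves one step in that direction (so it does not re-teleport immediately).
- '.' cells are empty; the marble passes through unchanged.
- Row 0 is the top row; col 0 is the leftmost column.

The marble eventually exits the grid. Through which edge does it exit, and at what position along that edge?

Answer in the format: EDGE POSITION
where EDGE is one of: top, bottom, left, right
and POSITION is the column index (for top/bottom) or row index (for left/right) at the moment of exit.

Step 1: enter (1,0), '.' pass, move right to (1,1)
Step 2: enter (1,1), '.' pass, move right to (1,2)
Step 3: enter (1,2), '.' pass, move right to (1,3)
Step 4: enter (1,3), '.' pass, move right to (1,4)
Step 5: enter (1,4), '/' deflects right->up, move up to (0,4)
Step 6: enter (0,4), '.' pass, move up to (-1,4)
Step 7: at (-1,4) — EXIT via top edge, pos 4

Answer: top 4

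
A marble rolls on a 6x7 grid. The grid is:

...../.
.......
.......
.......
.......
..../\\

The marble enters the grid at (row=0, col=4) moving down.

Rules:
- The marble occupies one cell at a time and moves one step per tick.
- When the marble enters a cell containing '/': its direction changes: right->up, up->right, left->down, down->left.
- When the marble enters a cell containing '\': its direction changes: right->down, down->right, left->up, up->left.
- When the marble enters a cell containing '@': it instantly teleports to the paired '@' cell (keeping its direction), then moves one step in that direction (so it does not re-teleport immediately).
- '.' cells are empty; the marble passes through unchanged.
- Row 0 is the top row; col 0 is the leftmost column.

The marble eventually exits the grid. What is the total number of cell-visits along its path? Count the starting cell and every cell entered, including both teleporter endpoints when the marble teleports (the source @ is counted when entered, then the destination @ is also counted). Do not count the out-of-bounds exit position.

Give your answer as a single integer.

Answer: 10

Derivation:
Step 1: enter (0,4), '.' pass, move down to (1,4)
Step 2: enter (1,4), '.' pass, move down to (2,4)
Step 3: enter (2,4), '.' pass, move down to (3,4)
Step 4: enter (3,4), '.' pass, move down to (4,4)
Step 5: enter (4,4), '.' pass, move down to (5,4)
Step 6: enter (5,4), '/' deflects down->left, move left to (5,3)
Step 7: enter (5,3), '.' pass, move left to (5,2)
Step 8: enter (5,2), '.' pass, move left to (5,1)
Step 9: enter (5,1), '.' pass, move left to (5,0)
Step 10: enter (5,0), '.' pass, move left to (5,-1)
Step 11: at (5,-1) — EXIT via left edge, pos 5
Path length (cell visits): 10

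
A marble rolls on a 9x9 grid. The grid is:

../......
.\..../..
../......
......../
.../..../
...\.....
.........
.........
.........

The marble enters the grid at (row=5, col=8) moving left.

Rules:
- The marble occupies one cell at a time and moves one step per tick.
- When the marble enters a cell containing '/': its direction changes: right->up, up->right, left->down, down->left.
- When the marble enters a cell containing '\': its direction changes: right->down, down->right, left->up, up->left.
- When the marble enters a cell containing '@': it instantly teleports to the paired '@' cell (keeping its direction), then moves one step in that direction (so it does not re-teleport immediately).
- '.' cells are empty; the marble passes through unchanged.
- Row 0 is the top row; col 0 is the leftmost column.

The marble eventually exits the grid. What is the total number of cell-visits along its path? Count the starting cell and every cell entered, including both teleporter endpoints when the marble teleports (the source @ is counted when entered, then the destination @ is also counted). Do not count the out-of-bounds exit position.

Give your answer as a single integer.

Answer: 13

Derivation:
Step 1: enter (5,8), '.' pass, move left to (5,7)
Step 2: enter (5,7), '.' pass, move left to (5,6)
Step 3: enter (5,6), '.' pass, move left to (5,5)
Step 4: enter (5,5), '.' pass, move left to (5,4)
Step 5: enter (5,4), '.' pass, move left to (5,3)
Step 6: enter (5,3), '\' deflects left->up, move up to (4,3)
Step 7: enter (4,3), '/' deflects up->right, move right to (4,4)
Step 8: enter (4,4), '.' pass, move right to (4,5)
Step 9: enter (4,5), '.' pass, move right to (4,6)
Step 10: enter (4,6), '.' pass, move right to (4,7)
Step 11: enter (4,7), '.' pass, move right to (4,8)
Step 12: enter (4,8), '/' deflects right->up, move up to (3,8)
Step 13: enter (3,8), '/' deflects up->right, move right to (3,9)
Step 14: at (3,9) — EXIT via right edge, pos 3
Path length (cell visits): 13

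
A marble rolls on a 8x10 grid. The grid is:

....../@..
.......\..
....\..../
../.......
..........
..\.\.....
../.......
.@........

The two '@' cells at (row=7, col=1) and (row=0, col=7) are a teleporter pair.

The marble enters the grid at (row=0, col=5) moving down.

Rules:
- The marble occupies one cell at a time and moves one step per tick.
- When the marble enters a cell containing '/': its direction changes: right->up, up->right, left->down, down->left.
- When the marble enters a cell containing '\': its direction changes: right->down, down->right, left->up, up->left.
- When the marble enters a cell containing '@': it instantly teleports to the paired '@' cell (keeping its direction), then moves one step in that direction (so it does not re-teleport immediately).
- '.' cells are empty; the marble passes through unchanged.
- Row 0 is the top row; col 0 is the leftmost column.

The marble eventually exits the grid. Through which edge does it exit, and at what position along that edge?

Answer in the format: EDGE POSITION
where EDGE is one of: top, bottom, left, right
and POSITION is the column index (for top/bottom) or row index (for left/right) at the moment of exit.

Step 1: enter (0,5), '.' pass, move down to (1,5)
Step 2: enter (1,5), '.' pass, move down to (2,5)
Step 3: enter (2,5), '.' pass, move down to (3,5)
Step 4: enter (3,5), '.' pass, move down to (4,5)
Step 5: enter (4,5), '.' pass, move down to (5,5)
Step 6: enter (5,5), '.' pass, move down to (6,5)
Step 7: enter (6,5), '.' pass, move down to (7,5)
Step 8: enter (7,5), '.' pass, move down to (8,5)
Step 9: at (8,5) — EXIT via bottom edge, pos 5

Answer: bottom 5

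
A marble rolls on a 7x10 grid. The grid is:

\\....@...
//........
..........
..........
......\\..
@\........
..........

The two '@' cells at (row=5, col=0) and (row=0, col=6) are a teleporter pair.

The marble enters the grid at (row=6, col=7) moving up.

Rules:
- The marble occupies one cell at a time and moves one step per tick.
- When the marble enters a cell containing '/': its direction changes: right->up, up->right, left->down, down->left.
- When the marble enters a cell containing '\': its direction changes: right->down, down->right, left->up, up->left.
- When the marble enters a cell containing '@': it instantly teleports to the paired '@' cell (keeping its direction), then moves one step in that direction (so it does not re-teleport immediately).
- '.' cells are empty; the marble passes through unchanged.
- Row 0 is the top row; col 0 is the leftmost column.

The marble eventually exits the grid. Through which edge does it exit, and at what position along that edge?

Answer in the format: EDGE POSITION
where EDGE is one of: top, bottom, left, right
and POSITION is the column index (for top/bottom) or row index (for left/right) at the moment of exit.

Answer: top 0

Derivation:
Step 1: enter (6,7), '.' pass, move up to (5,7)
Step 2: enter (5,7), '.' pass, move up to (4,7)
Step 3: enter (4,7), '\' deflects up->left, move left to (4,6)
Step 4: enter (4,6), '\' deflects left->up, move up to (3,6)
Step 5: enter (3,6), '.' pass, move up to (2,6)
Step 6: enter (2,6), '.' pass, move up to (1,6)
Step 7: enter (1,6), '.' pass, move up to (0,6)
Step 8: enter (0,6), '@' teleport (0,6)->(5,0), also enter (5,0), move up to (4,0)
Step 9: enter (4,0), '.' pass, move up to (3,0)
Step 10: enter (3,0), '.' pass, move up to (2,0)
Step 11: enter (2,0), '.' pass, move up to (1,0)
Step 12: enter (1,0), '/' deflects up->right, move right to (1,1)
Step 13: enter (1,1), '/' deflects right->up, move up to (0,1)
Step 14: enter (0,1), '\' deflects up->left, move left to (0,0)
Step 15: enter (0,0), '\' deflects left->up, move up to (-1,0)
Step 16: at (-1,0) — EXIT via top edge, pos 0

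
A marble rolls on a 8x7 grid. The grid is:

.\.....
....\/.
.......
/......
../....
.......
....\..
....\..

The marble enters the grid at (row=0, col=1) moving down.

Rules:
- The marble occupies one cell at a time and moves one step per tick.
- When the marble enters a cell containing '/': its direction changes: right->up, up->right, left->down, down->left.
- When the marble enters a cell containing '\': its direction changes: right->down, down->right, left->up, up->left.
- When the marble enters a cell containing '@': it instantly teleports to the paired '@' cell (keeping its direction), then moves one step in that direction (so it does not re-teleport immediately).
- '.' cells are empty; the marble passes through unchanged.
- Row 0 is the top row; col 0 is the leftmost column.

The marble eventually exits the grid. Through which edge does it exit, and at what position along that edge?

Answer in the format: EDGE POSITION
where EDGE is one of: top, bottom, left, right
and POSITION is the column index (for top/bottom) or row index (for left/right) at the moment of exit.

Answer: right 0

Derivation:
Step 1: enter (0,1), '\' deflects down->right, move right to (0,2)
Step 2: enter (0,2), '.' pass, move right to (0,3)
Step 3: enter (0,3), '.' pass, move right to (0,4)
Step 4: enter (0,4), '.' pass, move right to (0,5)
Step 5: enter (0,5), '.' pass, move right to (0,6)
Step 6: enter (0,6), '.' pass, move right to (0,7)
Step 7: at (0,7) — EXIT via right edge, pos 0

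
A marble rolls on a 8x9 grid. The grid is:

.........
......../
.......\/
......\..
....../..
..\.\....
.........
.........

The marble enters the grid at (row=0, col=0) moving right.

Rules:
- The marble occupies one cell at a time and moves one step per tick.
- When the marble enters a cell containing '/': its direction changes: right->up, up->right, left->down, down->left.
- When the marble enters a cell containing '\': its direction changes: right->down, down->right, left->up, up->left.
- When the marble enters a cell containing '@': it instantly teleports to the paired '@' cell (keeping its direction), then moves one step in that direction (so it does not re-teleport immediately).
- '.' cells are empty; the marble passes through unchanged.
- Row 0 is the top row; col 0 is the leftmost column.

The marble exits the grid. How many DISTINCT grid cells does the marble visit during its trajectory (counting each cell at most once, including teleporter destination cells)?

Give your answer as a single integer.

Step 1: enter (0,0), '.' pass, move right to (0,1)
Step 2: enter (0,1), '.' pass, move right to (0,2)
Step 3: enter (0,2), '.' pass, move right to (0,3)
Step 4: enter (0,3), '.' pass, move right to (0,4)
Step 5: enter (0,4), '.' pass, move right to (0,5)
Step 6: enter (0,5), '.' pass, move right to (0,6)
Step 7: enter (0,6), '.' pass, move right to (0,7)
Step 8: enter (0,7), '.' pass, move right to (0,8)
Step 9: enter (0,8), '.' pass, move right to (0,9)
Step 10: at (0,9) — EXIT via right edge, pos 0
Distinct cells visited: 9 (path length 9)

Answer: 9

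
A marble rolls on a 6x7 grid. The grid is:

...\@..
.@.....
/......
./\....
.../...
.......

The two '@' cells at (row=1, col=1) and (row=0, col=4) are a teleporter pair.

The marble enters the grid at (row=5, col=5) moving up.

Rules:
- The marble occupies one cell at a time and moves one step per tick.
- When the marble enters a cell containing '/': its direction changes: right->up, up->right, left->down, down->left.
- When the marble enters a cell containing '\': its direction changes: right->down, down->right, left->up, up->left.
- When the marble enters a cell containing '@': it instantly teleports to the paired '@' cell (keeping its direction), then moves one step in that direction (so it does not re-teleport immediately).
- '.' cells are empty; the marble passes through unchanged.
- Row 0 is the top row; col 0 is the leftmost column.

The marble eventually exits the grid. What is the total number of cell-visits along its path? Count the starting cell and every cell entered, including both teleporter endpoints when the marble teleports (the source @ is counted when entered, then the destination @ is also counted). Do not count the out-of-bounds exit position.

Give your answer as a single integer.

Answer: 6

Derivation:
Step 1: enter (5,5), '.' pass, move up to (4,5)
Step 2: enter (4,5), '.' pass, move up to (3,5)
Step 3: enter (3,5), '.' pass, move up to (2,5)
Step 4: enter (2,5), '.' pass, move up to (1,5)
Step 5: enter (1,5), '.' pass, move up to (0,5)
Step 6: enter (0,5), '.' pass, move up to (-1,5)
Step 7: at (-1,5) — EXIT via top edge, pos 5
Path length (cell visits): 6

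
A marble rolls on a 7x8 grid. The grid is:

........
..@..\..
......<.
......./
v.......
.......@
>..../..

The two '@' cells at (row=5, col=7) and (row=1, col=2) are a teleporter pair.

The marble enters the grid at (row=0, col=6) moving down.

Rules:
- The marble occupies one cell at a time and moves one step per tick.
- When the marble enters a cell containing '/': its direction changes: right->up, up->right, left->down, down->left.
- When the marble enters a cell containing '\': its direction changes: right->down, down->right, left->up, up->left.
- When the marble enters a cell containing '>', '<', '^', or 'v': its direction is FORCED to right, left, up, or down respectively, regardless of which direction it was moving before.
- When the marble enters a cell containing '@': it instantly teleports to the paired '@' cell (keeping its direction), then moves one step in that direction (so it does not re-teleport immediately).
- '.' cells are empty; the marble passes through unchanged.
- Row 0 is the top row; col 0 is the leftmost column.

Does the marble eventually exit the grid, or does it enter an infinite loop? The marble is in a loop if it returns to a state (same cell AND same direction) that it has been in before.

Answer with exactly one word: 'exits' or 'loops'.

Answer: exits

Derivation:
Step 1: enter (0,6), '.' pass, move down to (1,6)
Step 2: enter (1,6), '.' pass, move down to (2,6)
Step 3: enter (2,6), '<' forces down->left, move left to (2,5)
Step 4: enter (2,5), '.' pass, move left to (2,4)
Step 5: enter (2,4), '.' pass, move left to (2,3)
Step 6: enter (2,3), '.' pass, move left to (2,2)
Step 7: enter (2,2), '.' pass, move left to (2,1)
Step 8: enter (2,1), '.' pass, move left to (2,0)
Step 9: enter (2,0), '.' pass, move left to (2,-1)
Step 10: at (2,-1) — EXIT via left edge, pos 2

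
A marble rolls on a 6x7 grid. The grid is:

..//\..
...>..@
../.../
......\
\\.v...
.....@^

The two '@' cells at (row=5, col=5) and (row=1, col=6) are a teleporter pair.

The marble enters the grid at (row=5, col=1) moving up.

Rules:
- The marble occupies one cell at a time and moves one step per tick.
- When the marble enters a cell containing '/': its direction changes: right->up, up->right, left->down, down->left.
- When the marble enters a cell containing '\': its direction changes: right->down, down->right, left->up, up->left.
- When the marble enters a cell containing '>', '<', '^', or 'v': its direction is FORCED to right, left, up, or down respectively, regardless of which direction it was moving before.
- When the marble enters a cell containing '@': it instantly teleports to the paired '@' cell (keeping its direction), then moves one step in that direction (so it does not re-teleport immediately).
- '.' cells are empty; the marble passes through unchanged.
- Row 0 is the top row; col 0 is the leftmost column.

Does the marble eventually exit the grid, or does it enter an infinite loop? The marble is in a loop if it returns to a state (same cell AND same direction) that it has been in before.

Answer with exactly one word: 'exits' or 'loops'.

Answer: exits

Derivation:
Step 1: enter (5,1), '.' pass, move up to (4,1)
Step 2: enter (4,1), '\' deflects up->left, move left to (4,0)
Step 3: enter (4,0), '\' deflects left->up, move up to (3,0)
Step 4: enter (3,0), '.' pass, move up to (2,0)
Step 5: enter (2,0), '.' pass, move up to (1,0)
Step 6: enter (1,0), '.' pass, move up to (0,0)
Step 7: enter (0,0), '.' pass, move up to (-1,0)
Step 8: at (-1,0) — EXIT via top edge, pos 0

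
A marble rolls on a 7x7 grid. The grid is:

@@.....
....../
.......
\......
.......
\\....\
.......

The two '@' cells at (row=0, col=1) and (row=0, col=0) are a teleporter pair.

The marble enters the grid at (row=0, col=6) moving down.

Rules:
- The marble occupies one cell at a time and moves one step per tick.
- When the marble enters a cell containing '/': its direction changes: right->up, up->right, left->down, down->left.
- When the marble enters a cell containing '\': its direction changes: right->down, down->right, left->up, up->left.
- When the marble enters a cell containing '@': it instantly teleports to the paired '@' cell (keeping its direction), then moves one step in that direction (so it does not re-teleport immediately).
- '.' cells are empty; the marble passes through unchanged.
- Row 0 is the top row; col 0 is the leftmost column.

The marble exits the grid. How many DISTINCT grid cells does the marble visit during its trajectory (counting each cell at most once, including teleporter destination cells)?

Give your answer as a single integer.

Answer: 8

Derivation:
Step 1: enter (0,6), '.' pass, move down to (1,6)
Step 2: enter (1,6), '/' deflects down->left, move left to (1,5)
Step 3: enter (1,5), '.' pass, move left to (1,4)
Step 4: enter (1,4), '.' pass, move left to (1,3)
Step 5: enter (1,3), '.' pass, move left to (1,2)
Step 6: enter (1,2), '.' pass, move left to (1,1)
Step 7: enter (1,1), '.' pass, move left to (1,0)
Step 8: enter (1,0), '.' pass, move left to (1,-1)
Step 9: at (1,-1) — EXIT via left edge, pos 1
Distinct cells visited: 8 (path length 8)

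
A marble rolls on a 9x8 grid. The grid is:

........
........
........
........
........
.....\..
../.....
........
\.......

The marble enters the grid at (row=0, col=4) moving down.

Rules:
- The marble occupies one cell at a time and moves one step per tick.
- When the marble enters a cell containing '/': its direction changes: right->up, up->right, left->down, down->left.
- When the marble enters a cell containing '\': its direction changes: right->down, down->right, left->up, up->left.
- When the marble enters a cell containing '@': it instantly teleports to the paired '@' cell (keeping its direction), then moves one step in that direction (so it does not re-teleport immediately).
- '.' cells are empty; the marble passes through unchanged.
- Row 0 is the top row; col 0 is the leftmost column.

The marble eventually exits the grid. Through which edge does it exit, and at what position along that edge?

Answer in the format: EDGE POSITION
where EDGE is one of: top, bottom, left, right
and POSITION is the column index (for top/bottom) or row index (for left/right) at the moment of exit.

Answer: bottom 4

Derivation:
Step 1: enter (0,4), '.' pass, move down to (1,4)
Step 2: enter (1,4), '.' pass, move down to (2,4)
Step 3: enter (2,4), '.' pass, move down to (3,4)
Step 4: enter (3,4), '.' pass, move down to (4,4)
Step 5: enter (4,4), '.' pass, move down to (5,4)
Step 6: enter (5,4), '.' pass, move down to (6,4)
Step 7: enter (6,4), '.' pass, move down to (7,4)
Step 8: enter (7,4), '.' pass, move down to (8,4)
Step 9: enter (8,4), '.' pass, move down to (9,4)
Step 10: at (9,4) — EXIT via bottom edge, pos 4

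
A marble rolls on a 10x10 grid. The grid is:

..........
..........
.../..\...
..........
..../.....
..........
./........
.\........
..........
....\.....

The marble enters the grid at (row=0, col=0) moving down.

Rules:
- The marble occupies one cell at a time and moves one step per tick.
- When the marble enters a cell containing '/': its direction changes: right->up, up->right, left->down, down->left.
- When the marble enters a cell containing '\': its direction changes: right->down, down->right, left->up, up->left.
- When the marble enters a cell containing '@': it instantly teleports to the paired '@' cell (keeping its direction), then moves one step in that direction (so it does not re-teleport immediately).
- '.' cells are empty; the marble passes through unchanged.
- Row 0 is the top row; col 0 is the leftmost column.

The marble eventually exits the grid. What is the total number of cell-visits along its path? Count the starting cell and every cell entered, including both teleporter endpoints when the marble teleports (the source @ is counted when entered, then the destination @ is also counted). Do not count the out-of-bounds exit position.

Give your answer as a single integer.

Answer: 10

Derivation:
Step 1: enter (0,0), '.' pass, move down to (1,0)
Step 2: enter (1,0), '.' pass, move down to (2,0)
Step 3: enter (2,0), '.' pass, move down to (3,0)
Step 4: enter (3,0), '.' pass, move down to (4,0)
Step 5: enter (4,0), '.' pass, move down to (5,0)
Step 6: enter (5,0), '.' pass, move down to (6,0)
Step 7: enter (6,0), '.' pass, move down to (7,0)
Step 8: enter (7,0), '.' pass, move down to (8,0)
Step 9: enter (8,0), '.' pass, move down to (9,0)
Step 10: enter (9,0), '.' pass, move down to (10,0)
Step 11: at (10,0) — EXIT via bottom edge, pos 0
Path length (cell visits): 10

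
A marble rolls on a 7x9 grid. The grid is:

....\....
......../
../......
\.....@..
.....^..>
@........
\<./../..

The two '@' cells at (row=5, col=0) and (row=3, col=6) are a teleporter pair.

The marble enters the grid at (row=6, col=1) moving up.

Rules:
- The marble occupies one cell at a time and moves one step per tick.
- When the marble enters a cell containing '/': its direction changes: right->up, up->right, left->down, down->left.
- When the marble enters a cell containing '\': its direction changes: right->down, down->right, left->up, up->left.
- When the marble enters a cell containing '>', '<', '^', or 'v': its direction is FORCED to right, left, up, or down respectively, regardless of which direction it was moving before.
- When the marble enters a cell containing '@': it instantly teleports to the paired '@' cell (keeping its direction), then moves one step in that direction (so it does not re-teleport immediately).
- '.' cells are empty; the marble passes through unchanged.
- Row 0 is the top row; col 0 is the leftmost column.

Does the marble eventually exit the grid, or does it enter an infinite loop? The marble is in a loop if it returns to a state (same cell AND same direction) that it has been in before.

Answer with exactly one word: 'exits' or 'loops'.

Step 1: enter (6,1), '<' forces up->left, move left to (6,0)
Step 2: enter (6,0), '\' deflects left->up, move up to (5,0)
Step 3: enter (5,0), '@' teleport (5,0)->(3,6), also enter (3,6), move up to (2,6)
Step 4: enter (2,6), '.' pass, move up to (1,6)
Step 5: enter (1,6), '.' pass, move up to (0,6)
Step 6: enter (0,6), '.' pass, move up to (-1,6)
Step 7: at (-1,6) — EXIT via top edge, pos 6

Answer: exits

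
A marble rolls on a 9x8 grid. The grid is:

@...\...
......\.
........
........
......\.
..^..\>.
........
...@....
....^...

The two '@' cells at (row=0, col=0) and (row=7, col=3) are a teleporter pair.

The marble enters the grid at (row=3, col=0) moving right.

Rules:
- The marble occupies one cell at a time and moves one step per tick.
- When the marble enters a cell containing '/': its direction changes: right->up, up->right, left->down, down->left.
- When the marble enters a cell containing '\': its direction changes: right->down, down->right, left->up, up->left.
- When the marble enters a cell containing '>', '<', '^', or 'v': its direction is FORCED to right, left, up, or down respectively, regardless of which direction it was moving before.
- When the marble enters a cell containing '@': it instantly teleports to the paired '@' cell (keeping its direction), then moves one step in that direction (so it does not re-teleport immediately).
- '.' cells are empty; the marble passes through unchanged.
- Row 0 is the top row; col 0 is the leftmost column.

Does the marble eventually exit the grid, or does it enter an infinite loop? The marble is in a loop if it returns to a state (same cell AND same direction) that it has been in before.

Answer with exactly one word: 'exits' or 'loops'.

Step 1: enter (3,0), '.' pass, move right to (3,1)
Step 2: enter (3,1), '.' pass, move right to (3,2)
Step 3: enter (3,2), '.' pass, move right to (3,3)
Step 4: enter (3,3), '.' pass, move right to (3,4)
Step 5: enter (3,4), '.' pass, move right to (3,5)
Step 6: enter (3,5), '.' pass, move right to (3,6)
Step 7: enter (3,6), '.' pass, move right to (3,7)
Step 8: enter (3,7), '.' pass, move right to (3,8)
Step 9: at (3,8) — EXIT via right edge, pos 3

Answer: exits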